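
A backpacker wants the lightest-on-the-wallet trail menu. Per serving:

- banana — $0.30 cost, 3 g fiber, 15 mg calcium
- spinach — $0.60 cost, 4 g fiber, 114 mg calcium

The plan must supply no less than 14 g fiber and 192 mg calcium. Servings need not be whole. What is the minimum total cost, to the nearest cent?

This is a tiny linear program; its minimum lies at a vertex of the feasible set. List the vertices and price them.
banana only: max(14/3, 192/15) = 12.8 servings → $3.84.
spinach only: max(14/4, 192/114) = 3.5 servings → $2.10.
banana + spinach with both tight: 2.936 servings and 1.298 servings → $1.66.
The minimum over all feasible corners is $1.66.

$1.66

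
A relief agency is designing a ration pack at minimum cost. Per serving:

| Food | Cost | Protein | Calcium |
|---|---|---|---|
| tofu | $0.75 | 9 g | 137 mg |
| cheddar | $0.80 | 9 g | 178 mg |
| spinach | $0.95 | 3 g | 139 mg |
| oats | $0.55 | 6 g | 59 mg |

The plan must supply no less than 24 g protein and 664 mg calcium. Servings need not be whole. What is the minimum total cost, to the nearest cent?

$2.98

For a min-cost LP with two ≥-constraints, a basic feasible solution has at most two positive variables.
tofu only: max(24/9, 664/137) = 4.847 servings → $3.64.
cheddar only: max(24/9, 664/178) = 3.73 servings → $2.98.
spinach only: max(24/3, 664/139) = 8 servings → $7.60.
oats only: max(24/6, 664/59) = 11.25 servings → $6.19.
tofu + cheddar: intersection lies outside the first quadrant.
tofu + spinach with both tight: 1.6 servings and 3.2 servings → $4.24.
tofu + oats: intersection lies outside the first quadrant.
cheddar + spinach with both tight: 1.874 servings and 2.377 servings → $3.76.
cheddar + oats: intersection lies outside the first quadrant.
spinach + oats with both tight: 3.909 servings and 2.046 servings → $4.84.
Cheapest feasible corner: $2.98.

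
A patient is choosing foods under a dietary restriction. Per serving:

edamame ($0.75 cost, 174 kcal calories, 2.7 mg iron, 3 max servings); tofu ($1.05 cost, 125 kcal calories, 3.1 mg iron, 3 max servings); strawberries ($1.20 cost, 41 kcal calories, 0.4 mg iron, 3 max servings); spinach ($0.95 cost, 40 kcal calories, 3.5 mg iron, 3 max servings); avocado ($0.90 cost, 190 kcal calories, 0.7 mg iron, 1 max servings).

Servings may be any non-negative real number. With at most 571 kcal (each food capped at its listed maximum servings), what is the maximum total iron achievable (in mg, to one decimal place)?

21.0 mg

Iron per kcal: spinach 0.0875, tofu 0.0248, edamame 0.01552, strawberries 0.009756, avocado 0.003684.
Take 3 servings of spinach: uses 120 kcal, +10.5 mg iron (running total 10.5 mg).
Take 3 servings of tofu: uses 375 kcal, +9.3 mg iron (running total 19.8 mg).
Take 0.4368 servings of edamame: uses 76 kcal, +1.2 mg iron (running total 21.0 mg).
Greedy by best ratio exhausts the calories allowance optimally: 21.0 mg.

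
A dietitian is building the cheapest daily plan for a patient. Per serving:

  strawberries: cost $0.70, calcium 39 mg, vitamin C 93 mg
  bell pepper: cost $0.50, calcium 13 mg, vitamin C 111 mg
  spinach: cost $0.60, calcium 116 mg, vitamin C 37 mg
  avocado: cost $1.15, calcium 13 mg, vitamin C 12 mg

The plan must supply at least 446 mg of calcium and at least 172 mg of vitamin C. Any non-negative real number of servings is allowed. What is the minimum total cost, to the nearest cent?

The cheapest plan sits at a corner of the feasible region — with two constraints it uses at most two foods.
strawberries only: max(446/39, 172/93) = 11.44 servings → $8.01.
bell pepper only: max(446/13, 172/111) = 34.31 servings → $17.15.
spinach only: max(446/116, 172/37) = 4.649 servings → $2.79.
avocado only: max(446/13, 172/12) = 34.31 servings → $39.45.
strawberries + bell pepper: the both-tight solution has a negative serving — not a feasible corner.
strawberries + spinach with both tight: 0.3692 servings and 3.721 servings → $2.49.
strawberries + avocado: the both-tight solution has a negative serving — not a feasible corner.
bell pepper + spinach with both tight: 0.2783 servings and 3.814 servings → $2.43.
bell pepper + avocado: intersection lies outside the first quadrant.
spinach + avocado with both tight: 3.42 servings and 3.787 servings → $6.41.
So the least-cost plan costs $2.43.

$2.43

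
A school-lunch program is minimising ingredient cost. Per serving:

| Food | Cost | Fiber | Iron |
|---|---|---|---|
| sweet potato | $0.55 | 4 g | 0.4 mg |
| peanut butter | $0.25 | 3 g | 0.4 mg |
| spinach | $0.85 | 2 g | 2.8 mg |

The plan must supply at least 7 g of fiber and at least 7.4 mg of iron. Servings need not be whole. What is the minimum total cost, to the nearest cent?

$2.33

Two binding constraints pin down two serving amounts, so the optimal mix uses at most two foods. The candidates are each food alone (scaled to the tighter of fiber/iron) and each pair with both constraints tight.
sweet potato only: max(7/4, 7.4/0.4) = 18.5 servings → $10.18.
peanut butter only: max(7/3, 7.4/0.4) = 18.5 servings → $4.62.
spinach only: max(7/2, 7.4/2.8) = 3.5 servings → $2.98.
sweet potato + peanut butter: intersection lies outside the first quadrant.
sweet potato + spinach with both tight: 0.4615 servings and 2.577 servings → $2.44.
peanut butter + spinach with both tight: 0.6316 servings and 2.553 servings → $2.33.
So the least-cost plan costs $2.33.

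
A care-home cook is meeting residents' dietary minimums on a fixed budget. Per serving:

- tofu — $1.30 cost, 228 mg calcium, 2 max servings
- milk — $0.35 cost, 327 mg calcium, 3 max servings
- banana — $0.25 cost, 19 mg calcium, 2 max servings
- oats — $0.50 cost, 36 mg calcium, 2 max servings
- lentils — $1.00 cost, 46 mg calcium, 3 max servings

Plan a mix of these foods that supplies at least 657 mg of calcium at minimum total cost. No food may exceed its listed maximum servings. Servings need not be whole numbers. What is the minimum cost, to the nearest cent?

Cost per mg of calcium: milk $0.0011, tofu $0.0057, banana $0.0132, oats $0.0139, lentils $0.0217.
Take 2.009 servings of milk: +657.0 mg calcium for $0.70 (total $0.70, still need 0.0 mg).
Greedy by cheapest-per-mg is optimal for a single linear constraint, so the minimum cost is $0.70.

$0.70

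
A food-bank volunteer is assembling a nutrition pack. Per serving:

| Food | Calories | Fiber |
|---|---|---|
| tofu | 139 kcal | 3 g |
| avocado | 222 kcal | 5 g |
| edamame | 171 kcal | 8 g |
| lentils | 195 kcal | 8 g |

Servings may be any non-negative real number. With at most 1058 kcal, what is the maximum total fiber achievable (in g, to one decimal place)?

49.5 g

Fiber per kcal: edamame 0.04678, lentils 0.04103, avocado 0.02252, tofu 0.02158.
With no serving limits, spend the whole calories allowance on edamame: 1058 kcal / 171 kcal × 8 g = 49.5 g.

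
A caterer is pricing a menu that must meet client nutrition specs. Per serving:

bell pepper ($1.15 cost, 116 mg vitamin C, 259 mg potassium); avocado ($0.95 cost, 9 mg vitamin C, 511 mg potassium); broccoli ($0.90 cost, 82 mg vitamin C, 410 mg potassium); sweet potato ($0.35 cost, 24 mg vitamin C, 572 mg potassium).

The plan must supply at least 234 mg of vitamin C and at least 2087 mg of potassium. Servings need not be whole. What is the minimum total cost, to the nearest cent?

This is a tiny linear program; its minimum lies at a vertex of the feasible set. List the vertices and price them.
bell pepper only: max(234/116, 2087/259) = 8.058 servings → $9.27.
avocado only: max(234/9, 2087/511) = 26 servings → $24.70.
broccoli only: max(234/82, 2087/410) = 5.09 servings → $4.58.
sweet potato only: max(234/24, 2087/572) = 9.75 servings → $3.41.
bell pepper + avocado with both tight: 1.77 servings and 3.187 servings → $5.06.
bell pepper + broccoli: the both-tight solution has a negative serving — not a feasible corner.
bell pepper + sweet potato with both tight: 1.393 servings and 3.018 servings → $2.66.
avocado + broccoli with both tight: 1.968 servings and 2.638 servings → $4.24.
avocado + sweet potato: the both-tight solution has a negative serving — not a feasible corner.
broccoli + sweet potato with both tight: 2.26 servings and 2.029 servings → $2.74.
So the least-cost plan costs $2.66.

$2.66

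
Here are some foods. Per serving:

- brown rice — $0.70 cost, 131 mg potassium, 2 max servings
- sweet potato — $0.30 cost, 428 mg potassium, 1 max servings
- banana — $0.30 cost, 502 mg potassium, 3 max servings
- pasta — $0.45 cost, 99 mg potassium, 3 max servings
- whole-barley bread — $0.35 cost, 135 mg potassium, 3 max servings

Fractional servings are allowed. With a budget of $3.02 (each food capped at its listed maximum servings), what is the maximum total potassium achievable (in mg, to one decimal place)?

Potassium per dollar: banana 1673, sweet potato 1427, whole-barley bread 385.7, pasta 220, brown rice 187.1.
Take 3 servings of banana: spends $0.90, +1506.0 mg potassium (running total 1506.0 mg).
Take 1 serving of sweet potato: spends $0.30, +428.0 mg potassium (running total 1934.0 mg).
Take 3 servings of whole-barley bread: spends $1.05, +405.0 mg potassium (running total 2339.0 mg).
Take 1.711 servings of pasta: spends $0.77, +169.4 mg potassium (running total 2508.4 mg).
Greedy by best ratio exhausts the cost allowance optimally: 2508.4 mg.

2508.4 mg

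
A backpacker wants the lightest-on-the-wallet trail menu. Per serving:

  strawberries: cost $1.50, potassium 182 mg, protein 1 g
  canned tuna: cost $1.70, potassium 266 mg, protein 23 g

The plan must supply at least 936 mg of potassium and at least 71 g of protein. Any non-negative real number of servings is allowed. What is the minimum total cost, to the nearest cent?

$5.98

The cheapest plan sits at a corner of the feasible region — with two constraints it uses at most two foods.
strawberries only: max(936/182, 71/1) = 71 servings → $106.50.
canned tuna only: max(936/266, 71/23) = 3.519 servings → $5.98.
strawberries + canned tuna with both tight: 0.674 servings and 3.058 servings → $6.21.
So the least-cost plan costs $5.98.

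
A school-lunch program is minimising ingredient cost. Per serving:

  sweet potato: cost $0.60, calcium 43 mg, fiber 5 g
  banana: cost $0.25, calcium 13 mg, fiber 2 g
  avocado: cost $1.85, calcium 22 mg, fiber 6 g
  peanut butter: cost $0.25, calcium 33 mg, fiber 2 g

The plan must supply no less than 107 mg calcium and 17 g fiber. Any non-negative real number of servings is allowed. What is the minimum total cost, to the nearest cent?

Check every corner: each single food scaled to meet both minima, and each pair solved so both constraints bind.
sweet potato only: max(107/43, 17/5) = 3.4 servings → $2.04.
banana only: max(107/13, 17/2) = 8.5 servings → $2.12.
avocado only: max(107/22, 17/6) = 4.864 servings → $9.00.
peanut butter only: max(107/33, 17/2) = 8.5 servings → $2.12.
sweet potato + banana with both targets exact would need a negative amount; discard.
sweet potato + avocado with both tight: 1.811 servings and 1.324 servings → $3.54.
sweet potato + peanut butter: intersection lies outside the first quadrant.
banana + avocado with both tight: 7.882 servings and 0.2059 servings → $2.35.
banana + peanut butter: the both-tight solution has a negative serving — not a feasible corner.
avocado + peanut butter with both tight: 2.253 servings and 1.74 servings → $4.60.
Cheapest feasible corner: $2.04.

$2.04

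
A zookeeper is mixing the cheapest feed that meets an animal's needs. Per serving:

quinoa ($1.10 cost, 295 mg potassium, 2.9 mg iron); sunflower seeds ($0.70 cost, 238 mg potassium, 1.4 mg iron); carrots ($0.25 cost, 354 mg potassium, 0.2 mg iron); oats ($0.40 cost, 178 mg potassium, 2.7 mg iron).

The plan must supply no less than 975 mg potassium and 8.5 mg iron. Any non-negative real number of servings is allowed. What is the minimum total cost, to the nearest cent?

An LP optimum is at a vertex; with two nutrient constraints at most two foods are used. Check each candidate.
quinoa only: max(975/295, 8.5/2.9) = 3.305 servings → $3.64.
sunflower seeds only: max(975/238, 8.5/1.4) = 6.071 servings → $4.25.
carrots only: max(975/354, 8.5/0.2) = 42.5 servings → $10.62.
oats only: max(975/178, 8.5/2.7) = 5.478 servings → $2.19.
quinoa + sunflower seeds with both tight: 2.374 servings and 1.154 servings → $3.42.
quinoa + carrots with both tight: 2.908 servings and 0.3307 servings → $3.28.
quinoa + oats: intersection lies outside the first quadrant.
sunflower seeds + carrots: the both-tight solution has a negative serving — not a feasible corner.
sunflower seeds + oats with both tight: 2.846 servings and 1.673 servings → $2.66.
carrots + oats with both tight: 1.217 servings and 3.058 servings → $1.53.
So the least-cost plan costs $1.53.

$1.53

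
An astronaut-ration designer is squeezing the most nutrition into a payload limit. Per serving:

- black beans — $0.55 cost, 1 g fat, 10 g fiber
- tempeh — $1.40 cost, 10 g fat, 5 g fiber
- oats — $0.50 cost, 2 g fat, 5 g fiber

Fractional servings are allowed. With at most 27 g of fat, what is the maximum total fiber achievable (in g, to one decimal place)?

270.0 g

Fiber per g fat: black beans 10, oats 2.5, tempeh 0.5.
With no serving limits, spend the whole fat allowance on black beans: 27 g / 1 g × 10 g = 270.0 g.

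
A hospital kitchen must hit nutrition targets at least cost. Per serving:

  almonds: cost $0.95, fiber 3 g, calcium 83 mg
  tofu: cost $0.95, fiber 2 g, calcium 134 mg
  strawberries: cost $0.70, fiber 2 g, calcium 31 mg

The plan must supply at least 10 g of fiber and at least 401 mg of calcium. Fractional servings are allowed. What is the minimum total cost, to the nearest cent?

At the optimum either one food covers both requirements or two foods hit both targets exactly; no other combination can be cheaper.
almonds only: max(10/3, 401/83) = 4.831 servings → $4.59.
tofu only: max(10/2, 401/134) = 5 servings → $4.75.
strawberries only: max(10/2, 401/31) = 12.94 servings → $9.05.
almonds + tofu with both tight: 2.28 servings and 1.581 servings → $3.67.
almonds + strawberries with both targets exact would need a negative amount; discard.
tofu + strawberries with both tight: 2.388 servings and 2.612 servings → $4.10.
Cheapest feasible corner: $3.67.

$3.67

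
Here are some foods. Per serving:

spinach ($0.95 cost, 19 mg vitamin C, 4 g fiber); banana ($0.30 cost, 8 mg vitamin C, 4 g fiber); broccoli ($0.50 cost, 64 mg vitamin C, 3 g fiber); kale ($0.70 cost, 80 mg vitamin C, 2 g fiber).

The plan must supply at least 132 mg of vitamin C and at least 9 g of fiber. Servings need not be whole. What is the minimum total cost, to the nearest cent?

$1.22

spinach only: max(132/19, 9/4) = 6.947 servings → $6.60.
banana only: max(132/8, 9/4) = 16.5 servings → $4.95.
broccoli only: max(132/64, 9/3) = 3 servings → $1.50.
kale only: max(132/80, 9/2) = 4.5 servings → $3.15.
spinach + banana with both targets exact would need a negative amount; discard.
spinach + broccoli with both tight: 0.9045 servings and 1.794 servings → $1.76.
spinach + kale with both tight: 1.617 servings and 1.266 servings → $2.42.
banana + broccoli with both tight: 0.7759 servings and 1.966 servings → $1.22.
banana + kale with both tight: 1.5 servings and 1.5 servings → $1.50.
broccoli + kale: the both-tight solution has a negative serving — not a feasible corner.
Cheapest feasible corner: $1.22.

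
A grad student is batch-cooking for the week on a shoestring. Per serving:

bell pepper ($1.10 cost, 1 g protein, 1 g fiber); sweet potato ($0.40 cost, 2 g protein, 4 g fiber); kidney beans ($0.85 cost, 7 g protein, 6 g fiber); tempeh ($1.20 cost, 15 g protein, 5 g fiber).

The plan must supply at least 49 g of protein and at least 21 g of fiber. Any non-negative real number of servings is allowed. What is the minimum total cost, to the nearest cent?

With two linear requirements the optimum uses one or two foods; enumerate the corners.
bell pepper only: max(49/1, 21/1) = 49 servings → $53.90.
sweet potato only: max(49/2, 21/4) = 24.5 servings → $9.80.
kidney beans only: max(49/7, 21/6) = 7 servings → $5.95.
tempeh only: max(49/15, 21/5) = 4.2 servings → $5.04.
bell pepper + sweet potato with both targets exact would need a negative amount; discard.
bell pepper + kidney beans: intersection lies outside the first quadrant.
bell pepper + tempeh with both tight: 7 servings and 2.8 servings → $11.06.
sweet potato + kidney beans: intersection lies outside the first quadrant.
sweet potato + tempeh with both tight: 1.4 servings and 3.08 servings → $4.26.
kidney beans + tempeh with both tight: 1.273 servings and 2.673 servings → $4.29.
So the least-cost plan costs $4.26.

$4.26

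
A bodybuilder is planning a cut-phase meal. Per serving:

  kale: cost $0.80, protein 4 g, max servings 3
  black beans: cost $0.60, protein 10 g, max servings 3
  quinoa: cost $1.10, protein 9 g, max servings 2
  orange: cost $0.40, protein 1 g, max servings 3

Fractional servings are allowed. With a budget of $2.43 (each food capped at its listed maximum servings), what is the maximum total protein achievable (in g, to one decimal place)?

Protein per dollar: black beans 16.67, quinoa 8.182, kale 5, orange 2.5.
Take 3 servings of black beans: spends $1.80, +30.0 g protein (running total 30.0 g).
Take 0.5727 servings of quinoa: spends $0.63, +5.2 g protein (running total 35.2 g).
Greedy by best ratio exhausts the cost allowance optimally: 35.2 g.

35.2 g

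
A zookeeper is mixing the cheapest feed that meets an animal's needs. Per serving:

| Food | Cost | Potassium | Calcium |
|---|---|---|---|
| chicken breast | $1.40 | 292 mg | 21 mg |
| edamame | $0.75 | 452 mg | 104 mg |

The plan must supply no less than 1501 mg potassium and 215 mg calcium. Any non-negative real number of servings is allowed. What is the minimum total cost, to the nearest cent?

$2.49

chicken breast only: max(1501/292, 215/21) = 10.24 servings → $14.33.
edamame only: max(1501/452, 215/104) = 3.321 servings → $2.49.
chicken breast + edamame with both tight: 2.823 servings and 1.497 servings → $5.07.
So the least-cost plan costs $2.49.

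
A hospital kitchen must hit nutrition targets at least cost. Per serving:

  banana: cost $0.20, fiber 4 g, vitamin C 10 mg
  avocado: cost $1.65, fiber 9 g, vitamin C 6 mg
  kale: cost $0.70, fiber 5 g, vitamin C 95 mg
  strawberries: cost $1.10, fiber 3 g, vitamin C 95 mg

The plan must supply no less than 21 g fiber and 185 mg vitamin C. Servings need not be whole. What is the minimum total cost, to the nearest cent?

$1.77

banana only: max(21/4, 185/10) = 18.5 servings → $3.70.
avocado only: max(21/9, 185/6) = 30.83 servings → $50.88.
kale only: max(21/5, 185/95) = 4.2 servings → $2.94.
strawberries only: max(21/3, 185/95) = 7 servings → $7.70.
banana + avocado: intersection lies outside the first quadrant.
banana + kale with both tight: 3.242 servings and 1.606 servings → $1.77.
banana + strawberries with both tight: 4.114 servings and 1.514 servings → $2.49.
avocado + kale with both tight: 1.297 servings and 1.865 servings → $3.45.
avocado + strawberries with both tight: 1.72 servings and 1.839 servings → $4.86.
kale + strawberries with both targets exact would need a negative amount; discard.
Cheapest feasible corner: $1.77.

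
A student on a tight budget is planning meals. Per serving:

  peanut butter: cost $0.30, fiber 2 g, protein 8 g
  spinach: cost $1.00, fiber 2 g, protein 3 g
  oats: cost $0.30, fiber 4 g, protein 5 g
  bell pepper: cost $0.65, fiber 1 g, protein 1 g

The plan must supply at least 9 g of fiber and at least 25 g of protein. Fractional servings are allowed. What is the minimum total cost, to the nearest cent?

peanut butter only: max(9/2, 25/8) = 4.5 servings → $1.35.
spinach only: max(9/2, 25/3) = 8.333 servings → $8.33.
oats only: max(9/4, 25/5) = 5 servings → $1.50.
bell pepper only: max(9/1, 25/1) = 25 servings → $16.25.
peanut butter + spinach with both tight: 2.3 servings and 2.2 servings → $2.89.
peanut butter + oats with both tight: 2.5 servings and 1 serving → $1.05.
peanut butter + bell pepper with both tight: 2.667 servings and 3.667 servings → $3.18.
spinach + oats: the both-tight solution has a negative serving — not a feasible corner.
spinach + bell pepper: intersection lies outside the first quadrant.
oats + bell pepper: the both-tight solution has a negative serving — not a feasible corner.
Cheapest feasible corner: $1.05.

$1.05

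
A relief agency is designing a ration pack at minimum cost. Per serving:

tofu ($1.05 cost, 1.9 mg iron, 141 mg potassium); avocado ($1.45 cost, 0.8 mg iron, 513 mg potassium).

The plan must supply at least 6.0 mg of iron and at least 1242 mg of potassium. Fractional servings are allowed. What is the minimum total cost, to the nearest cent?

The cheapest plan sits at a corner of the feasible region — with two constraints it uses at most two foods.
tofu only: max(6.0/1.9, 1242/141) = 8.809 servings → $9.25.
avocado only: max(6.0/0.8, 1242/513) = 7.5 servings → $10.88.
tofu + avocado with both tight: 2.418 servings and 1.756 servings → $5.09.
The minimum over all feasible corners is $5.09.

$5.09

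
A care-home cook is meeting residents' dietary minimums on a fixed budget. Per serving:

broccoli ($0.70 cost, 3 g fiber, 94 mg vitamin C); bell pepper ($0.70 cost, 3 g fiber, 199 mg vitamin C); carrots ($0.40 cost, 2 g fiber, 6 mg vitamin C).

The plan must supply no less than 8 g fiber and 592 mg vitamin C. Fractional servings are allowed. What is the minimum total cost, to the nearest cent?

$2.08

This is a tiny linear program; its minimum lies at a vertex of the feasible set. List the vertices and price them.
broccoli only: max(8/3, 592/94) = 6.298 servings → $4.41.
bell pepper only: max(8/3, 592/199) = 2.975 servings → $2.08.
carrots only: max(8/2, 592/6) = 98.67 servings → $39.47.
broccoli + bell pepper with both targets exact would need a negative amount; discard.
broccoli + carrots with both targets exact would need a negative amount; discard.
bell pepper + carrots with both targets exact would need a negative amount; discard.
So the least-cost plan costs $2.08.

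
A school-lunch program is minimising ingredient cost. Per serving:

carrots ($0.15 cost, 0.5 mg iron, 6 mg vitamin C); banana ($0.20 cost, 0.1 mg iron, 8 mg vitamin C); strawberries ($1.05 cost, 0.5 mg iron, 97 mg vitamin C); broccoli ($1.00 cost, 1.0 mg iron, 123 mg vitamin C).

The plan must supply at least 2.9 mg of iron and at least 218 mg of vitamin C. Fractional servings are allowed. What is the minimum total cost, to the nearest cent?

$2.03

Two binding constraints pin down two serving amounts, so the optimal mix uses at most two foods. The candidates are each food alone (scaled to the tighter of iron/vitamin C) and each pair with both constraints tight.
carrots only: max(2.9/0.5, 218/6) = 36.33 servings → $5.45.
banana only: max(2.9/0.1, 218/8) = 29 servings → $5.80.
strawberries only: max(2.9/0.5, 218/97) = 5.8 servings → $6.09.
broccoli only: max(2.9/1.0, 218/123) = 2.9 servings → $2.90.
carrots + banana with both tight: 0.4118 servings and 26.94 servings → $5.45.
carrots + strawberries with both tight: 3.787 servings and 2.013 servings → $2.68.
carrots + broccoli with both tight: 2.499 servings and 1.65 servings → $2.03.
banana + strawberries: the both-tight solution has a negative serving — not a feasible corner.
banana + broccoli: intersection lies outside the first quadrant.
strawberries + broccoli: the both-tight solution has a negative serving — not a feasible corner.
Cheapest feasible corner: $2.03.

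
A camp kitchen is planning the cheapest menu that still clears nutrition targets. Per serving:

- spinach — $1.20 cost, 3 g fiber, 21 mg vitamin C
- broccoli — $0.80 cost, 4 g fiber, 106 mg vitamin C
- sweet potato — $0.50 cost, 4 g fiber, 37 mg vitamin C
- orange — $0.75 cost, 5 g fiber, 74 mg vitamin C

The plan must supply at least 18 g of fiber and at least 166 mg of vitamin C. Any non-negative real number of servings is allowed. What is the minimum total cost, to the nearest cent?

$2.25

spinach only: max(18/3, 166/21) = 7.905 servings → $9.49.
broccoli only: max(18/4, 166/106) = 4.5 servings → $3.60.
sweet potato only: max(18/4, 166/37) = 4.5 servings → $2.25.
orange only: max(18/5, 166/74) = 3.6 servings → $2.70.
spinach + broccoli with both tight: 5.316 servings and 0.5128 servings → $6.79.
spinach + sweet potato with both tight: 0.07407 servings and 4.444 servings → $2.31.
spinach + orange with both tight: 4.291 servings and 1.026 servings → $5.92.
broccoli + sweet potato: the both-tight solution has a negative serving — not a feasible corner.
broccoli + orange: intersection lies outside the first quadrant.
sweet potato + orange: intersection lies outside the first quadrant.
The minimum over all feasible corners is $2.25.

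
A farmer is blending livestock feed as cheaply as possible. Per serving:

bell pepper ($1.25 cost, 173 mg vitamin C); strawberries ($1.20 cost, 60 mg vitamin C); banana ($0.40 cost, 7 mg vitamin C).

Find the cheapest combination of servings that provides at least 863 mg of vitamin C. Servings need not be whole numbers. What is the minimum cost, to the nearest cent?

$6.24

Cost per mg of vitamin C: bell pepper $0.0072, strawberries $0.0200, banana $0.0571.
With no serving limits, use only bell pepper: 863 mg / 173 mg = 4.988 servings × $1.25 = $6.24.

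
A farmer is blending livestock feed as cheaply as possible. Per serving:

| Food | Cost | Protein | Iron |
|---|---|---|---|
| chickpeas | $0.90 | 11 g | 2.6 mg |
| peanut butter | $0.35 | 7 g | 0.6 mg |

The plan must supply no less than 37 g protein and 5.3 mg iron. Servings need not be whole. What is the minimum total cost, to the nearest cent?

$2.30

Compare the cost at each extreme point of the feasible region.
chickpeas only: max(37/11, 5.3/2.6) = 3.364 servings → $3.03.
peanut butter only: max(37/7, 5.3/0.6) = 8.833 servings → $3.09.
chickpeas + peanut butter with both tight: 1.284 servings and 3.267 servings → $2.30.
So the least-cost plan costs $2.30.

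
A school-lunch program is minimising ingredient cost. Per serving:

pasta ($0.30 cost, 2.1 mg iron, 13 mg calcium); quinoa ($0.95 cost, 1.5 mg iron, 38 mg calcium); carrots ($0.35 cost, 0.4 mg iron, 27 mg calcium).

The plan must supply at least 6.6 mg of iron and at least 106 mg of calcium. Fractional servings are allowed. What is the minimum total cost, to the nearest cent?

For a min-cost LP with two ≥-constraints, a basic feasible solution has at most two positive variables.
pasta only: max(6.6/2.1, 106/13) = 8.154 servings → $2.45.
quinoa only: max(6.6/1.5, 106/38) = 4.4 servings → $4.18.
carrots only: max(6.6/0.4, 106/27) = 16.5 servings → $5.78.
pasta + quinoa with both tight: 1.522 servings and 2.269 servings → $2.61.
pasta + carrots with both tight: 2.637 servings and 2.656 servings → $1.72.
quinoa + carrots: the both-tight solution has a negative serving — not a feasible corner.
Cheapest feasible corner: $1.72.

$1.72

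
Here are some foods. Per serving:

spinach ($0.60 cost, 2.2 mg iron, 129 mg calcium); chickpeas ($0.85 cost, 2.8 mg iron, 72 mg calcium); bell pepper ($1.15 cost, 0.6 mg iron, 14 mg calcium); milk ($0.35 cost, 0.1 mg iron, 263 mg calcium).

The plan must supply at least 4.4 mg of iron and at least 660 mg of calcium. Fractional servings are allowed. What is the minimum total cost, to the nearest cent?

$1.70

At the optimum either one food covers both requirements or two foods hit both targets exactly; no other combination can be cheaper.
spinach only: max(4.4/2.2, 660/129) = 5.116 servings → $3.07.
chickpeas only: max(4.4/2.8, 660/72) = 9.167 servings → $7.79.
bell pepper only: max(4.4/0.6, 660/14) = 47.14 servings → $54.21.
milk only: max(4.4/0.1, 660/263) = 44 servings → $15.40.
spinach + chickpeas with both targets exact would need a negative amount; discard.
spinach + bell pepper with both targets exact would need a negative amount; discard.
spinach + milk with both tight: 1.929 servings and 1.563 servings → $1.70.
chickpeas + bell pepper: the both-tight solution has a negative serving — not a feasible corner.
chickpeas + milk with both tight: 1.496 servings and 2.1 servings → $2.01.
bell pepper + milk with both tight: 6.977 servings and 2.138 servings → $8.77.
So the least-cost plan costs $1.70.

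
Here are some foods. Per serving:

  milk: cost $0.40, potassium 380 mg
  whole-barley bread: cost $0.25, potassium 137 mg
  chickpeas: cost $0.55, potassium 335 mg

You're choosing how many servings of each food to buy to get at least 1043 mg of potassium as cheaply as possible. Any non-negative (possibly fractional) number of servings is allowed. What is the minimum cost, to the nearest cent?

Cost per mg of potassium: milk $0.0011, chickpeas $0.0016, whole-barley bread $0.0018.
With no serving limits, use only milk: 1043 mg / 380 mg = 2.745 servings × $0.40 = $1.10.

$1.10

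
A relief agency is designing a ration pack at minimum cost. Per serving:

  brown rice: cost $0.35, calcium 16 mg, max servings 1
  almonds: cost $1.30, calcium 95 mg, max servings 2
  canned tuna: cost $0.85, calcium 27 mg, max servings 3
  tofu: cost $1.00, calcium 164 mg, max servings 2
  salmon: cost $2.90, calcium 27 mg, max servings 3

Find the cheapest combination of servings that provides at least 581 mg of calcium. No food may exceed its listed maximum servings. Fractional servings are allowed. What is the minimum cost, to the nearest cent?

Cost per mg of calcium: tofu $0.0061, almonds $0.0137, brown rice $0.0219, canned tuna $0.0315, salmon $0.1074.
Take 2 servings of tofu: +328.0 mg calcium for $2.00 (total $2.00, still need 253.0 mg).
Take 2 servings of almonds: +190.0 mg calcium for $2.60 (total $4.60, still need 63.0 mg).
Take 1 serving of brown rice: +16.0 mg calcium for $0.35 (total $4.95, still need 47.0 mg).
Take 1.741 servings of canned tuna: +47.0 mg calcium for $1.48 (total $6.43, still need 0.0 mg).
Greedy by cheapest-per-mg is optimal for a single linear constraint, so the minimum cost is $6.43.

$6.43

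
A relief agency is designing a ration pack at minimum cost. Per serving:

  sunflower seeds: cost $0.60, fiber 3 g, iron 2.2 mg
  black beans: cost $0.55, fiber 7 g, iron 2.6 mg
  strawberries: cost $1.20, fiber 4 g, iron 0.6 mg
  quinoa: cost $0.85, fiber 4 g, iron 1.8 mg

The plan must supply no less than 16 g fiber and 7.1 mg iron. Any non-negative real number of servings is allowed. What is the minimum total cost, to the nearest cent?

sunflower seeds only: max(16/3, 7.1/2.2) = 5.333 servings → $3.20.
black beans only: max(16/7, 7.1/2.6) = 2.731 servings → $1.50.
strawberries only: max(16/4, 7.1/0.6) = 11.83 servings → $14.20.
quinoa only: max(16/4, 7.1/1.8) = 4 servings → $3.40.
sunflower seeds + black beans with both tight: 1.066 servings and 1.829 servings → $1.65.
sunflower seeds + strawberries with both tight: 2.686 servings and 1.986 servings → $3.99.
sunflower seeds + quinoa with both targets exact would need a negative amount; discard.
black beans + strawberries: the both-tight solution has a negative serving — not a feasible corner.
black beans + quinoa with both tight: 0.1818 servings and 3.682 servings → $3.23.
strawberries + quinoa with both tight: 0.08333 servings and 3.917 servings → $3.43.
Cheapest feasible corner: $1.50.

$1.50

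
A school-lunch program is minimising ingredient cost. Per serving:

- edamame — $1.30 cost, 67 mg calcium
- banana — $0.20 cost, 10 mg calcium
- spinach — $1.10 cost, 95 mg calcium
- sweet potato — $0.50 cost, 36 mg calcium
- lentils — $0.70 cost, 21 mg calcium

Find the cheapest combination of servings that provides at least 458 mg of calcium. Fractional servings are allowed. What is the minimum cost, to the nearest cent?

Cost per mg of calcium: spinach $0.0116, sweet potato $0.0139, edamame $0.0194, banana $0.0200, lentils $0.0333.
With no serving limits, use only spinach: 458 mg / 95 mg = 4.821 servings × $1.10 = $5.30.

$5.30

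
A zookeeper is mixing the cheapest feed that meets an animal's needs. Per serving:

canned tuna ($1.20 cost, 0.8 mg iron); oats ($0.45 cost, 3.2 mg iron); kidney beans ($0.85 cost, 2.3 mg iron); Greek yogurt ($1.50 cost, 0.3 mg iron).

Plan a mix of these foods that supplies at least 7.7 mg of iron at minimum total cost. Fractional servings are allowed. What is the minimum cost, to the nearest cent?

Cost per mg of iron: oats $0.1406, kidney beans $0.3696, canned tuna $1.5000, Greek yogurt $5.0000.
With no serving limits, use only oats: 7.7 mg / 3.2 mg = 2.406 servings × $0.45 = $1.08.

$1.08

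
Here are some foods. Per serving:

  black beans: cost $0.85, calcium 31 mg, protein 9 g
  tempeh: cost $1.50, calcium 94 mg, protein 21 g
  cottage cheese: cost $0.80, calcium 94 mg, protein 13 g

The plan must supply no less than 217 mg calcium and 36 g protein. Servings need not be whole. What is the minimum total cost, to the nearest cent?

$2.22

black beans only: max(217/31, 36/9) = 7 servings → $5.95.
tempeh only: max(217/94, 36/21) = 2.309 servings → $3.46.
cottage cheese only: max(217/94, 36/13) = 2.769 servings → $2.22.
black beans + tempeh: intersection lies outside the first quadrant.
black beans + cottage cheese with both tight: 1.271 servings and 1.889 servings → $2.59.
tempeh + cottage cheese with both tight: 0.7487 servings and 1.56 servings → $2.37.
Cheapest feasible corner: $2.22.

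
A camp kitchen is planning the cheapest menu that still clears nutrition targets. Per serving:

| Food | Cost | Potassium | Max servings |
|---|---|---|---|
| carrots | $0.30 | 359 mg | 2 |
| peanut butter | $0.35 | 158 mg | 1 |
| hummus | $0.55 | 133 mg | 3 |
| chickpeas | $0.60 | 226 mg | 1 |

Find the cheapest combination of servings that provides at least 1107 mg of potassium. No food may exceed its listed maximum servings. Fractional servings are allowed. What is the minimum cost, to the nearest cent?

$1.57

Cost per mg of potassium: carrots $0.0008, peanut butter $0.0022, chickpeas $0.0027, hummus $0.0041.
Take 2 servings of carrots: +718.0 mg potassium for $0.60 (total $0.60, still need 389.0 mg).
Take 1 serving of peanut butter: +158.0 mg potassium for $0.35 (total $0.95, still need 231.0 mg).
Take 1 serving of chickpeas: +226.0 mg potassium for $0.60 (total $1.55, still need 5.0 mg).
Take 0.03759 servings of hummus: +5.0 mg potassium for $0.02 (total $1.57, still need 0.0 mg).
Greedy by cheapest-per-mg is optimal for a single linear constraint, so the minimum cost is $1.57.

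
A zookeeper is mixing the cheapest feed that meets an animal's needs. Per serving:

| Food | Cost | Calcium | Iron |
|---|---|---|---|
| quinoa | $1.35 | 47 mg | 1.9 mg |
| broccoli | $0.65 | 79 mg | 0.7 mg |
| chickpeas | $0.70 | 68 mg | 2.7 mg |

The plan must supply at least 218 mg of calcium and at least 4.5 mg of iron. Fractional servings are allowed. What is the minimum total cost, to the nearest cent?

$1.97

This is a tiny linear program; its minimum lies at a vertex of the feasible set. List the vertices and price them.
quinoa only: max(218/47, 4.5/1.9) = 4.638 servings → $6.26.
broccoli only: max(218/79, 4.5/0.7) = 6.429 servings → $4.18.
chickpeas only: max(218/68, 4.5/2.7) = 3.206 servings → $2.24.
quinoa + broccoli with both tight: 1.731 servings and 1.73 servings → $3.46.
quinoa + chickpeas: the both-tight solution has a negative serving — not a feasible corner.
broccoli + chickpeas with both tight: 1.705 servings and 1.225 servings → $1.97.
The minimum over all feasible corners is $1.97.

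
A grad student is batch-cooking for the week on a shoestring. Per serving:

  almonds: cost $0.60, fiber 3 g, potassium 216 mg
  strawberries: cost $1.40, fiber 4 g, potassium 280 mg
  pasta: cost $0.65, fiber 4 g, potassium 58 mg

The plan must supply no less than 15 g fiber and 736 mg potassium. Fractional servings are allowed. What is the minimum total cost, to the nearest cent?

For a min-cost LP with two ≥-constraints, a basic feasible solution has at most two positive variables.
almonds only: max(15/3, 736/216) = 5 servings → $3.00.
strawberries only: max(15/4, 736/280) = 3.75 servings → $5.25.
pasta only: max(15/4, 736/58) = 12.69 servings → $8.25.
almonds + strawberries with both targets exact would need a negative amount; discard.
almonds + pasta with both tight: 3.006 servings and 1.496 servings → $2.78.
strawberries + pasta with both tight: 2.336 servings and 1.414 servings → $4.19.
Cheapest feasible corner: $2.78.

$2.78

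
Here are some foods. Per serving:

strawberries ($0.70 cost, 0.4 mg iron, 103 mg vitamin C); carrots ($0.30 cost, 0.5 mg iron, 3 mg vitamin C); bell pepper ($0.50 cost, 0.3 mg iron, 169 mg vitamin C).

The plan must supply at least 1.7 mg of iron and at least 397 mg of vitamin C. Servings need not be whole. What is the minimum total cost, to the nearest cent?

strawberries only: max(1.7/0.4, 397/103) = 4.25 servings → $2.98.
carrots only: max(1.7/0.5, 397/3) = 132.3 servings → $39.70.
bell pepper only: max(1.7/0.3, 397/169) = 5.667 servings → $2.83.
strawberries + carrots with both tight: 3.845 servings and 0.3241 servings → $2.79.
strawberries + bell pepper with both targets exact would need a negative amount; discard.
carrots + bell pepper with both tight: 2.012 servings and 2.313 servings → $1.76.
So the least-cost plan costs $1.76.

$1.76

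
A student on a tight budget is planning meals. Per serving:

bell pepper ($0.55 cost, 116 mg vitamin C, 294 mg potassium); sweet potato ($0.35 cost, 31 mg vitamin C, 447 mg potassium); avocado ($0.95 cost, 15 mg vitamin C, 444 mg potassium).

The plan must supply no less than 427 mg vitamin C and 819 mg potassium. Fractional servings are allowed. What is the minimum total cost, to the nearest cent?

$2.02

Two binding constraints pin down two serving amounts, so the optimal mix uses at most two foods. The candidates are each food alone (scaled to the tighter of vitamin C/potassium) and each pair with both constraints tight.
bell pepper only: max(427/116, 819/294) = 3.681 servings → $2.02.
sweet potato only: max(427/31, 819/447) = 13.77 servings → $4.82.
avocado only: max(427/15, 819/444) = 28.47 servings → $27.04.
bell pepper + sweet potato: the both-tight solution has a negative serving — not a feasible corner.
bell pepper + avocado with both targets exact would need a negative amount; discard.
sweet potato + avocado: intersection lies outside the first quadrant.
Cheapest feasible corner: $2.02.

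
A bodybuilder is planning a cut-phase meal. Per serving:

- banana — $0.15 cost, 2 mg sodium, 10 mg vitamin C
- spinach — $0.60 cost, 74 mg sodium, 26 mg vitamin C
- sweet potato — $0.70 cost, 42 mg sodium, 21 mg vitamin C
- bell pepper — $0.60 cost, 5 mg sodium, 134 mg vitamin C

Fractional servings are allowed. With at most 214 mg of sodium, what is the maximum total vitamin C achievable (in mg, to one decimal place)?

5735.2 mg

Vitamin C per mg sodium: bell pepper 26.8, banana 5, sweet potato 0.5, spinach 0.3514.
With no serving limits, spend the whole sodium allowance on bell pepper: 214 mg / 5 mg × 134 mg = 5735.2 mg.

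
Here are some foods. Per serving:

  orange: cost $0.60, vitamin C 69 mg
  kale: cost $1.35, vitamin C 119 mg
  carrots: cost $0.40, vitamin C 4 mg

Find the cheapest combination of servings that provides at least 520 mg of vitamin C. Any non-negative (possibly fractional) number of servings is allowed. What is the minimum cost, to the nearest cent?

$4.52

Cost per mg of vitamin C: orange $0.0087, kale $0.0113, carrots $0.1000.
With no serving limits, use only orange: 520 mg / 69 mg = 7.536 servings × $0.60 = $4.52.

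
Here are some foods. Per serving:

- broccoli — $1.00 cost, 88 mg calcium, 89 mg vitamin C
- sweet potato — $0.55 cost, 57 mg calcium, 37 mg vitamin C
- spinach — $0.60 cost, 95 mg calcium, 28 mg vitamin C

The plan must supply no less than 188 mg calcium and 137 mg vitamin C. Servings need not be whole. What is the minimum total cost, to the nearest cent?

This is a tiny linear program; its minimum lies at a vertex of the feasible set. List the vertices and price them.
broccoli only: max(188/88, 137/89) = 2.136 servings → $2.14.
sweet potato only: max(188/57, 137/37) = 3.703 servings → $2.04.
spinach only: max(188/95, 137/28) = 4.893 servings → $2.94.
broccoli + sweet potato with both tight: 0.4695 servings and 2.573 servings → $1.88.
broccoli + spinach with both tight: 1.294 servings and 0.7805 servings → $1.76.
sweet potato + spinach with both targets exact would need a negative amount; discard.
Cheapest feasible corner: $1.76.

$1.76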